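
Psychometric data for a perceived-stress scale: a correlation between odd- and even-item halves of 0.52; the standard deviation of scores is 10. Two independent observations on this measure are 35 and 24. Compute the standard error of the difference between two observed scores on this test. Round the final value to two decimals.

Full-length reliability (Spearman-Brown) = 2(0.52)/(1+0.52) ≈ 0.68421
The standard error of measurement is 10.00000×√(1 − 0.68421) ≈ 10.00000×0.56195 ≈ 5.61951.
SE_diff = SEM × √2 ≈ 5.61951 × 1.41421 ≈ 7.94719

7.95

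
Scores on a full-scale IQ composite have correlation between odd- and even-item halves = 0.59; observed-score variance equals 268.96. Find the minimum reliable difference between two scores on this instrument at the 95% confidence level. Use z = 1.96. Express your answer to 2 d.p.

SD = √268.96 ≈ 16.400
Spearman-Brown: r = 2(0.59) / (1 + 0.59) = 1.180 / 1.590 ≈ 0.742
SEM = 16.400 × √(1 − 0.742) = 16.400 × √0.258 ≈ 16.400 × 0.508 ≈ 8.328
SE_diff = √2 × SEM ≈ 11.777
Minimum reliable difference = 1.96 × SE_diff ≈ 1.96 × 11.777 ≈ 23.084

23.08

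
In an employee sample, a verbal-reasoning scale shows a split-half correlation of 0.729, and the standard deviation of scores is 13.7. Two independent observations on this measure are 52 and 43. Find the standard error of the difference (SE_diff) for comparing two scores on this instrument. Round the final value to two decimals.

7.67

Spearman-Brown: r = 2(0.729) / (1 + 0.729) = 1.4580 / 1.7290 ≃ 0.8433
SEM = 13.7000×√(1 − 0.8433) ≃ 5.4239
SE_diff = √2 × SEM ≃ 7.6705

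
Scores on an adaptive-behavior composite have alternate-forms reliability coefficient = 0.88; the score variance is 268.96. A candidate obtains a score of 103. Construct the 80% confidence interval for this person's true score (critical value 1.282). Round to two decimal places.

σ = 268.96^(1/2) = 16.4000
The standard error of measurement is 16.4000*√(1 − 0.8800) ≈ 16.4000*0.3464 ≈ 5.6811.
Half-width = 1.282*5.6811 ≈ 7.2832
CI = 103 ± 7.2832 → [95.7168, 110.2832]

[95.72, 110.28]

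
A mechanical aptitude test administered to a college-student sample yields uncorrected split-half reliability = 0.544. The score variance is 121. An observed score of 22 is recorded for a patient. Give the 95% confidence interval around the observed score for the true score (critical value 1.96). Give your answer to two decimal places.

[10.28, 33.72]

SD = √121 ≃ 11.000
r_full = 2·0.544 / (1 + 0.544) ≃ 0.705
SEM = 11.000·√(1 − 0.705) ≃ 5.978
Margin = 1.96 · 5.978 ≃ 11.717
CI = 22 ± 11.717 → [10.283, 33.717]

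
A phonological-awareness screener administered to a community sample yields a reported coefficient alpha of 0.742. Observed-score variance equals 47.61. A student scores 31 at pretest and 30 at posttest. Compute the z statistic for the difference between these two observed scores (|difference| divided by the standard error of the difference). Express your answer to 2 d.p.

SD = √47.61 = 6.9000
SEM = 6.9000 · √(1 − 0.7420) = 6.9000 · √0.2580 ≈ 6.9000 · 0.5079 ≈ 3.5048
SE_diff = SEM · √2 ≈ 3.5048 · 1.4142 ≈ 4.9565
z = 1 / 4.9565 ≈ 0.2018

0.20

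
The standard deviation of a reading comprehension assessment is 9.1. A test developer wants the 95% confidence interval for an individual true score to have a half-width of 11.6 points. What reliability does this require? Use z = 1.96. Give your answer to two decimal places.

SEM needed = half-width / z = 11.6/1.96 ≈ 5.918
Required reliability = 1 − (SEM/SD)² = 1 − 0.423 ≈ 0.577

0.58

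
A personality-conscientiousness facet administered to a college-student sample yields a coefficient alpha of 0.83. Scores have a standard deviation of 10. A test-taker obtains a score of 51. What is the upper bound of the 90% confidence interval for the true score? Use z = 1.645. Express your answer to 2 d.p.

The standard error of measurement is 10.000*√(1 − 0.830) ≈ 10.000*0.412 ≈ 4.123.
Margin = 1.645 * 4.123 ≈ 6.783
Upper bound: 51 + 6.783 = 57.783

57.78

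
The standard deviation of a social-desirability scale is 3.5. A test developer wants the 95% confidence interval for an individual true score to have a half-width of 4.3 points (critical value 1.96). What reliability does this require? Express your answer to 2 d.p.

0.61

SEM needed = half-width / z = 4.3/1.96 ≈ 2.1939
Required reliability = 1 − (SEM/SD)² = 1 − 0.3929 ≈ 0.6071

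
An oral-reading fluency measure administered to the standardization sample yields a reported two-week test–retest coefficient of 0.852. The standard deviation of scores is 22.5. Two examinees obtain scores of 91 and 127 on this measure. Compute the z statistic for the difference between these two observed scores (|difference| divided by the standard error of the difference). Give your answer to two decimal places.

The standard error of measurement is 22.5000·√(1 − 0.8520) ≈ 22.5000·0.3847 ≈ 8.6559.
Standard error of the difference = 8.6559·√2 ≈ 12.2413
z = |91 − 127| / 12.2413 = 36 / 12.2413 ≈ 2.9409

2.94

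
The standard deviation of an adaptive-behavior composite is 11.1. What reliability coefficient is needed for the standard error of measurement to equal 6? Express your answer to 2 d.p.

0.71

Required reliability = 1 − (SEM/SD)² = 1 − 0.292 ≈ 0.708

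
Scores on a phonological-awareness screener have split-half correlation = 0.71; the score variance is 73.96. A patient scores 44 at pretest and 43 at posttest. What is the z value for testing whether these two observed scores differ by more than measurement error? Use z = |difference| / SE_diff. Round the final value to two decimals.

0.20

SD = √73.96 ≈ 8.600
Full-length reliability (Spearman-Brown) = 2(0.71)/(1+0.71) ≈ 0.830
SEM = 8.600 * √(1 − 0.830) = 8.600 * √0.170 ≈ 8.600 * 0.412 ≈ 3.542
Standard error of the difference = 3.542·√2 ≈ 5.009
z = |44 − 43| / 5.009 = 1 / 5.009 ≈ 0.200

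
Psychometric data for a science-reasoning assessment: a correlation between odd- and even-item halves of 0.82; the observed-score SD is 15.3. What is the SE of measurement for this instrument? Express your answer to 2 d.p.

Full-length reliability (Spearman-Brown) = 2(0.82)/(1+0.82) ≈ 0.9011
The standard error of measurement is 15.3000*√(1 − 0.9011) ≈ 15.3000*0.3145 ≈ 4.8116.

4.81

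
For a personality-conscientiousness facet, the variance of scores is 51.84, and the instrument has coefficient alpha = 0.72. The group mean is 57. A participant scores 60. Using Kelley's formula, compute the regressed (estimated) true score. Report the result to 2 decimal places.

T̂ = r·X + (1 − r)·M = 0.720·60 + 0.280·57 = 43.200 + 15.960 ≈ 59.160

59.16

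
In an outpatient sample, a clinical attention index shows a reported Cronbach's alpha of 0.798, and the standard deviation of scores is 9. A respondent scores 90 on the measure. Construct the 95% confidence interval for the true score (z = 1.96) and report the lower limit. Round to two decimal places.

SEM = 9.0000 × √(1 − 0.7980) = 9.0000 × √0.2020 ≈ 9.0000 × 0.4494 ≈ 4.0450
Margin = 1.96 × 4.0450 ≈ 7.9282
Lower bound: 90 − 7.9282 = 82.0718

82.07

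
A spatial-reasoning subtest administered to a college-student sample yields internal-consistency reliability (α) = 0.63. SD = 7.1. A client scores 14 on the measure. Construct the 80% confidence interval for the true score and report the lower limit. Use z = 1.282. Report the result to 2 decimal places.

8.46

The standard error of measurement is 7.1000*√(1 − 0.6300) ≈ 7.1000*0.6083 ≈ 4.3188.
Half-width = 1.282*4.3188 ≈ 5.5367
Lower limit = 14 − 5.5367 ≈ 8.4633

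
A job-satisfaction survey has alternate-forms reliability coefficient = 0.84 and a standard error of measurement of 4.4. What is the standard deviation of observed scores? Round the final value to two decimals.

σ = SEM·(1 − r)^(−1/2) ≈ 4.4*2.500 ≈ 11.000

11.00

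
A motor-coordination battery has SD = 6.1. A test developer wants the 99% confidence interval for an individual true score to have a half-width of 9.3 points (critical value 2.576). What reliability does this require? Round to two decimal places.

0.65

SEM needed = half-width / z = 9.3/2.576 ≈ 3.6102
Required reliability = 1 − (SEM/SD)² = 1 − 0.3503 ≈ 0.6497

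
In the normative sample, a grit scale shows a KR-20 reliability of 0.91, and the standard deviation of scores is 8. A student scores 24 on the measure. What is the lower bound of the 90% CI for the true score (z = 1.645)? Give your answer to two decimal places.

The standard error of measurement is 8.00000·√(1 − 0.91000) ≈ 8.00000·0.30000 ≈ 2.40000.
Margin = 1.645 · 2.40000 ≈ 3.94800
Lower limit = 24 − 3.94800 ≈ 20.05200

20.05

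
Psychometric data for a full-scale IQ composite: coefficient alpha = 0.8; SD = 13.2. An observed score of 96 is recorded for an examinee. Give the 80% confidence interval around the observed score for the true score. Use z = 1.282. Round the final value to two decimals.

[88.43, 103.57]

SEM = 13.2000 · √(1 − 0.8000) = 13.2000 · √0.2000 ≈ 13.2000 · 0.4472 ≈ 5.9032
Margin = 1.282 · 5.9032 ≈ 7.5679
80% CI: 96 ± 7.5679 = [88.4321, 103.5679]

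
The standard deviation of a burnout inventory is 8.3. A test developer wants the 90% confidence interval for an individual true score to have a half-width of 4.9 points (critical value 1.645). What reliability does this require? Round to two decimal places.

0.87

SEM needed = half-width / z = 4.9/1.645 ≃ 2.97872
r = 1 − (2.97872/8.3)² ≃ 1 − 0.12880 ≃ 0.87120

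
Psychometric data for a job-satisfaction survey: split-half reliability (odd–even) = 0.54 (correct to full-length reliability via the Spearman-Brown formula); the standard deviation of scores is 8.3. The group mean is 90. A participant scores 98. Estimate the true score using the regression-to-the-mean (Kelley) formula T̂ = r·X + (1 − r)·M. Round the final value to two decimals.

Spearman-Brown: r = 2(0.54) / (1 + 0.54) = 1.0800 / 1.5400 ≈ 0.7013
T̂ = 0.7013(98) + 0.2987(90) ≈ 95.6104

95.61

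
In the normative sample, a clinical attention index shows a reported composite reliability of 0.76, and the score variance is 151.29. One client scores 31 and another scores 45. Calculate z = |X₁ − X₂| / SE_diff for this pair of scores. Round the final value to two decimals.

σ = 151.29^(1/2) = 12.3000
SEM = 12.3000·√(1 − 0.7600) ≈ 6.0257
Standard error of the difference = 6.0257·√2 ≈ 8.5217
z = |31 − 45| / 8.5217 = 14 / 8.5217 ≈ 1.6429

1.64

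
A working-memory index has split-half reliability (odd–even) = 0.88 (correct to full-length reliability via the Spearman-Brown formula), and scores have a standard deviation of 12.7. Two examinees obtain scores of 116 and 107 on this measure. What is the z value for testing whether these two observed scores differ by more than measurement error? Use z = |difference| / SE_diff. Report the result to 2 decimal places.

1.98

r_full = 2·0.88 / (1 + 0.88) ≈ 0.936
SEM = 12.700×√(1 − 0.936) ≈ 3.209
SE_diff = √2 × SEM ≈ 4.538
z = 9 / 4.538 ≈ 1.983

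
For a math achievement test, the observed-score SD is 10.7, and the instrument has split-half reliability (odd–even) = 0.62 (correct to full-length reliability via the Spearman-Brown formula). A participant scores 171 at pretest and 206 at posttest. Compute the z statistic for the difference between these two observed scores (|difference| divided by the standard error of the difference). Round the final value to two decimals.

Full-length reliability (Spearman-Brown) = 2(0.62)/(1+0.62) ≈ 0.7654
SEM = 10.7000 × √(1 − 0.7654) = 10.7000 × √0.2346 ≈ 10.7000 × 0.4843 ≈ 5.1822
SE_diff = √2 × SEM ≈ 7.3288
z = |171 − 206| / 7.3288 = 35 / 7.3288 ≈ 4.7757

4.78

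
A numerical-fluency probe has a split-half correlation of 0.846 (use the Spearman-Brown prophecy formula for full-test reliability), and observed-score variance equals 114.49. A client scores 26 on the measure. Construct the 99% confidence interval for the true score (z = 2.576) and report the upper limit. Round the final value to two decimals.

SD = √114.49 ≈ 10.70000
r_full = 2·0.846 / (1 + 0.846) ≈ 0.91658
The standard error of measurement is 10.70000·√(1 − 0.91658) ≈ 10.70000·0.28883 ≈ 3.09050.
Margin = 2.576 · 3.09050 ≈ 7.96112
Upper limit = 26 + 7.96112 ≈ 33.96112

33.96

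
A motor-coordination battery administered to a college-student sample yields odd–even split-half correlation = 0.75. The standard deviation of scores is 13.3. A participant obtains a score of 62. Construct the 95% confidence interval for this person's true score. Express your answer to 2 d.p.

[52.15, 71.85]

Spearman-Brown: r = 2(0.75) / (1 + 0.75) = 1.5000 / 1.7500 ≃ 0.8571
The standard error of measurement is 13.3000·√(1 − 0.8571) ≃ 13.3000·0.3780 ≃ 5.0269.
1.96 · SEM ≃ 9.8528
95% CI: 62 ± 9.8528 = [52.1472, 71.8528]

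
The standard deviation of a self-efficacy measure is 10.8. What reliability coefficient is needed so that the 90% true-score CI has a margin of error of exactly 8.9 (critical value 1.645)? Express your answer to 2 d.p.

0.75

SEM needed = half-width / z = 8.9/1.645 ≈ 5.4103
r = 1 − (SEM / SD)² = 1 − (5.4103 / 10.8)² ≈ 1 − 0.2510 ≈ 0.7490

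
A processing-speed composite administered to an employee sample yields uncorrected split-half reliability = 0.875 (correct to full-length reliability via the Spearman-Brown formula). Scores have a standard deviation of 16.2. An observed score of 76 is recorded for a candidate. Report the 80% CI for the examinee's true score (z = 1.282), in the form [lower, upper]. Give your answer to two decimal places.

[70.64, 81.36]

Spearman-Brown: r = 2(0.875) / (1 + 0.875) = 1.7500 / 1.8750 ≈ 0.9333
SEM = 16.2000 × √(1 − 0.9333) = 16.2000 × √0.0667 ≈ 16.2000 × 0.2582 ≈ 4.1828
1.282 × SEM ≈ 5.3624
CI = 76 ± 5.3624 → [70.6376, 81.3624]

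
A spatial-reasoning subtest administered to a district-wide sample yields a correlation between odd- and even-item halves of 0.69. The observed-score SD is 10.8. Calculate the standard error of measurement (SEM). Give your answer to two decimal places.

Full-length reliability (Spearman-Brown) = 2(0.69)/(1+0.69) ≃ 0.8166
SEM = 10.8000 · √(1 − 0.8166) = 10.8000 · √0.1834 ≃ 10.8000 · 0.4283 ≃ 4.6255

4.63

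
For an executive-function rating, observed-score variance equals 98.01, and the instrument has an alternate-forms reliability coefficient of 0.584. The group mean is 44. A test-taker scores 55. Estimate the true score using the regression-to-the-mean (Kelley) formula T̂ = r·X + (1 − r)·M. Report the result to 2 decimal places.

50.42

Estimated true score = 0.584·55 + (1 − 0.584)·44 ≃ 50.424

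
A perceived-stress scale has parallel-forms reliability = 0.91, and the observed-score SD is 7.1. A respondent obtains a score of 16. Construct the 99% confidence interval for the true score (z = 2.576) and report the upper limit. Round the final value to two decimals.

21.49

SEM = 7.1000 * √(1 − 0.9100) = 7.1000 * √0.0900 ≈ 7.1000 * 0.3000 ≈ 2.1300
Half-width = 2.576*2.1300 ≈ 5.4869
Upper bound: 16 + 5.4869 = 21.4869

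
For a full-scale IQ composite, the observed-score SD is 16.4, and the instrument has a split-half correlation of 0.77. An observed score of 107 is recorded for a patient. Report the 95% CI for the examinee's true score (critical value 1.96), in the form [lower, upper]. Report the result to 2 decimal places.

[95.41, 118.59]

Spearman-Brown: r = 2(0.77) / (1 + 0.77) = 1.5400 / 1.7700 ≈ 0.8701
SEM = 16.4000 × √(1 − 0.8701) = 16.4000 × √0.1299 ≈ 16.4000 × 0.3605 ≈ 5.9118
Margin = 1.96 × 5.9118 ≈ 11.5872
Interval: (95.4128, 118.5872)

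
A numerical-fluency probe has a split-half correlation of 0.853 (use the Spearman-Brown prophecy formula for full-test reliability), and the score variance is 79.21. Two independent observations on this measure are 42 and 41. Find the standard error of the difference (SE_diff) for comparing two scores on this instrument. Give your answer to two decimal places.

SD = √79.21 = 8.900
Full-length reliability (Spearman-Brown) = 2(0.853)/(1+0.853) ≈ 0.921
The standard error of measurement is 8.900·√(1 − 0.921) ≈ 8.900·0.282 ≈ 2.507.
SE_diff = √2 · SEM ≈ 3.545

3.55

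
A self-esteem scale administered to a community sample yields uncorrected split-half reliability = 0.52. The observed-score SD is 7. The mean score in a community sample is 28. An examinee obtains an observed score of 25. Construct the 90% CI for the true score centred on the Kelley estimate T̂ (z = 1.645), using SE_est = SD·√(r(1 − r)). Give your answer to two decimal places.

[20.59, 31.30]

Spearman-Brown: r = 2(0.52) / (1 + 0.52) = 1.0400 / 1.5200 ≈ 0.6842
T̂ = 0.6842(25) + 0.3158(28) ≈ 25.9474
SE_est = 7.0000×√(0.6842×0.3158) ≈ 3.2538
CI = 25.9474 ± 1.645 × 3.2538 → [20.5949, 31.2999]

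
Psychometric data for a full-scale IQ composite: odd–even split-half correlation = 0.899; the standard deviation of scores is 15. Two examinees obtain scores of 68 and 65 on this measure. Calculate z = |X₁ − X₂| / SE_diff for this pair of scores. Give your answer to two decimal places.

0.61

Spearman-Brown: r = 2(0.899) / (1 + 0.899) = 1.79800 / 1.89900 ≈ 0.94681
SEM = 15.00000 × √(1 − 0.94681) = 15.00000 × √0.05319 ≈ 15.00000 × 0.23062 ≈ 3.45931
SE_diff = SEM × √2 ≈ 3.45931 × 1.41421 ≈ 4.89220
z = 3 / 4.89220 ≈ 0.61322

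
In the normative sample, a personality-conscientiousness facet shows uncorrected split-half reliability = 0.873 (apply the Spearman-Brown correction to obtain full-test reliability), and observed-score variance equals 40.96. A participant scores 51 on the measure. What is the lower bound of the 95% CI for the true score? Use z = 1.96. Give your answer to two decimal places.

σ = 40.96^(1/2) = 6.400
r_full = 2·0.873 / (1 + 0.873) ≈ 0.932
The standard error of measurement is 6.400·√(1 − 0.932) ≈ 6.400·0.260 ≈ 1.667.
1.96 · SEM ≈ 3.266
Lower limit = 51 − 3.266 ≈ 47.734

47.73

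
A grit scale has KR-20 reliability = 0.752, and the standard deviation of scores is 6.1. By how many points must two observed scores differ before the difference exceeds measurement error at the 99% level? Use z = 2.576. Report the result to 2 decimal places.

11.07

SEM = 6.1000 * √(1 − 0.7520) = 6.1000 * √0.2480 ≈ 6.1000 * 0.4980 ≈ 3.0378
SE_diff = √2 * SEM ≈ 4.2961
Minimum reliable difference = 2.576 * SE_diff ≈ 2.576 * 4.2961 ≈ 11.0667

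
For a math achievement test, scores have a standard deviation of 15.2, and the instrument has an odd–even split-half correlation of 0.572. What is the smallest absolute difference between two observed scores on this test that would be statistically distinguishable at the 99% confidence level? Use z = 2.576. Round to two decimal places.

28.89

r_full = 2·0.572 / (1 + 0.572) ≈ 0.728
SEM = 15.200*√(1 − 0.728) ≈ 7.931
SE_diff = √2 * SEM ≈ 11.216
Minimum reliable difference = 2.576 * SE_diff ≈ 2.576 * 11.216 ≈ 28.893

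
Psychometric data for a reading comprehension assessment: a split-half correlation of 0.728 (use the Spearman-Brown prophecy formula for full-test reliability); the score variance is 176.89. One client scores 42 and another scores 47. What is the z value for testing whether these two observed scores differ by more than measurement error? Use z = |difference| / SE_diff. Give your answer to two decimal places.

SD = √176.89 ≈ 13.30000
r_full = 2·0.728 / (1 + 0.728) ≈ 0.84259
SEM = 13.30000·√(1 − 0.84259) ≈ 5.27672
SE_diff = √2 · SEM ≈ 7.46241
z = 5 / 7.46241 ≈ 0.67002

0.67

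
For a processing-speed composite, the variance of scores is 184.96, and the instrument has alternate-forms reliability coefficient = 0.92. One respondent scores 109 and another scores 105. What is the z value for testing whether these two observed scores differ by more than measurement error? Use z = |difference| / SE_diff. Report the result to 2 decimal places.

0.74

SD = √184.96 ≃ 13.60000
The standard error of measurement is 13.60000·√(1 − 0.92000) ≃ 13.60000·0.28284 ≃ 3.84666.
SE_diff = SEM · √2 ≃ 3.84666 · 1.41421 ≃ 5.44000
z = |109 − 105| / 5.44000 = 4 / 5.44000 ≃ 0.73529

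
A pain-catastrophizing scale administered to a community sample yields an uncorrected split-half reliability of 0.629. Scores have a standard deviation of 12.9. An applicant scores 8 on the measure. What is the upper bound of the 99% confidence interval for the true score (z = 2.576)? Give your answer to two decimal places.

23.86

Full-length reliability (Spearman-Brown) = 2(0.629)/(1+0.629) ≈ 0.772
SEM = 12.900·√(1 − 0.772) ≈ 6.156
Half-width = 2.576·6.156 ≈ 15.858
Upper limit = 8 + 15.858 ≈ 23.858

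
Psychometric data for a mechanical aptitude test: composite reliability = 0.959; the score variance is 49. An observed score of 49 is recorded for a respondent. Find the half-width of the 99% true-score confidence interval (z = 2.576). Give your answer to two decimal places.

SD = √49 = 7.00000
SEM = 7.00000 · √(1 − 0.95900) = 7.00000 · √0.04100 ≈ 7.00000 · 0.20248 ≈ 1.41739
2.576 · SEM ≈ 3.65120

3.65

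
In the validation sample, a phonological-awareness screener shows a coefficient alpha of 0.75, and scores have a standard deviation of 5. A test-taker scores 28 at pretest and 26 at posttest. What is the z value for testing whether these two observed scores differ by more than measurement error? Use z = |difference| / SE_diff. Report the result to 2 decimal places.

0.57

The standard error of measurement is 5.000×√(1 − 0.750) ≃ 5.000×0.500 ≃ 2.500.
Standard error of the difference = 2.500·√2 ≃ 3.536
z = 2 / 3.536 ≃ 0.566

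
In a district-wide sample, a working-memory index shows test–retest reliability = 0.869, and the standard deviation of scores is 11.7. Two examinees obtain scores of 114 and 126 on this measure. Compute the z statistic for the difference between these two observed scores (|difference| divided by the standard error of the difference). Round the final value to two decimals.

The standard error of measurement is 11.700×√(1 − 0.869) ≈ 11.700×0.362 ≈ 4.235.
SE_diff = √2 × SEM ≈ 5.989
z = 12 / 5.989 ≈ 2.004

2.00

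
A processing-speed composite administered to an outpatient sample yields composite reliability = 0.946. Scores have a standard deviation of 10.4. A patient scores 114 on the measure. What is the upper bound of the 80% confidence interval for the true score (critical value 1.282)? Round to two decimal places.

117.10

The standard error of measurement is 10.4000*√(1 − 0.9460) ≈ 10.4000*0.2324 ≈ 2.4167.
1.282 * SEM ≈ 3.0983
Upper limit = 114 + 3.0983 ≈ 117.0983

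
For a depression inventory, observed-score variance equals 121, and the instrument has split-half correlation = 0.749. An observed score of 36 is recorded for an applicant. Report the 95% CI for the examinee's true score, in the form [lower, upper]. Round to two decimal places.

SD = √121 = 11.0000
Full-length reliability (Spearman-Brown) = 2(0.749)/(1+0.749) ≈ 0.8565
The standard error of measurement is 11.0000×√(1 − 0.8565) ≈ 11.0000×0.3788 ≈ 4.1671.
Margin = 1.96 × 4.1671 ≈ 8.1675
Interval: (27.8325, 44.1675)

[27.83, 44.17]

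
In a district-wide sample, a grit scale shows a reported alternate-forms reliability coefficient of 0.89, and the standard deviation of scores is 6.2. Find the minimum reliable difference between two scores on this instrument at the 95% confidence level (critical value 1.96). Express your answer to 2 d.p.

5.70

The standard error of measurement is 6.2000×√(1 − 0.8900) ≈ 6.2000×0.3317 ≈ 2.0563.
SE_diff = SEM × √2 ≈ 2.0563 × 1.4142 ≈ 2.9081
Minimum reliable difference = 1.96 × SE_diff ≈ 1.96 × 2.9081 ≈ 5.6998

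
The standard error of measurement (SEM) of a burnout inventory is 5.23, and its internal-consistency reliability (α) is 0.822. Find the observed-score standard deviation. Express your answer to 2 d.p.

12.40

SD = SEM / √(1 − r) = 5.23 / √0.1780 ≈ 5.23 / 0.4219 ≈ 12.3963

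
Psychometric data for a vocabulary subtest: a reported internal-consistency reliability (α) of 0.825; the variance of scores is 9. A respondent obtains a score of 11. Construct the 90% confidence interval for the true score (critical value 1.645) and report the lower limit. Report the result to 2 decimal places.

8.94

SD = √9 = 3.0000
The standard error of measurement is 3.0000×√(1 − 0.8250) ≈ 3.0000×0.4183 ≈ 1.2550.
Margin = 1.645 × 1.2550 ≈ 2.0645
Lower bound: 11 − 2.0645 = 8.9355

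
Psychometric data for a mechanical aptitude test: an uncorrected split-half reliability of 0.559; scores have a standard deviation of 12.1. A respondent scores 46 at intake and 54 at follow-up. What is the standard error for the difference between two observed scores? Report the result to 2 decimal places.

9.10

Full-length reliability (Spearman-Brown) = 2(0.559)/(1+0.559) ≃ 0.71713
SEM = 12.10000 × √(1 − 0.71713) = 12.10000 × √0.28287 ≃ 12.10000 × 0.53186 ≃ 6.43549
SE_diff = √2 × SEM ≃ 9.10116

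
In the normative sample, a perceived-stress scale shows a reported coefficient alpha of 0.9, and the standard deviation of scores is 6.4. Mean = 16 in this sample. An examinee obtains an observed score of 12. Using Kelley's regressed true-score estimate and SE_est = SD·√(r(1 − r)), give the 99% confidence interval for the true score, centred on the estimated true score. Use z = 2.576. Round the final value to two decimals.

[7.45, 17.35]

T̂ = r·X + (1 − r)·M = 0.9000·12 + 0.1000·16 = 10.8000 + 1.6000 ≈ 12.4000
SE_est = SD · √(r(1 − r)) = 6.4000 · √0.0900 ≈ 6.4000 · 0.3000 ≈ 1.9200
CI = 12.4000 ± 2.576 · 1.9200 → [7.4541, 17.3459]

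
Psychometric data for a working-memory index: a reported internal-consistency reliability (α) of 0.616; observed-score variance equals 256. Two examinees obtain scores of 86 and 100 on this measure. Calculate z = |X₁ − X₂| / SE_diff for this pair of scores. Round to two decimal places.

1.00

σ = 256^(1/2) = 16.0000
SEM = 16.0000·√(1 − 0.6160) ≃ 9.9148
Standard error of the difference = 9.9148·√2 ≃ 14.0217
z = 14 / 14.0217 ≃ 0.9985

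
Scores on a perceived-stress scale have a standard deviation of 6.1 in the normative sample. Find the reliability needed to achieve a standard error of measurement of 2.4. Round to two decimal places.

0.85

r = 1 − (SEM / SD)² = 1 − (2.4000 / 6.1)² ≃ 1 − 0.1548 ≃ 0.8452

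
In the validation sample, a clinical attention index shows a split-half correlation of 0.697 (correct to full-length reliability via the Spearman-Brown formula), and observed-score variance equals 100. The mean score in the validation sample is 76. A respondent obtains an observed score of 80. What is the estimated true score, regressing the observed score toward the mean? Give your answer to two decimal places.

79.29

Spearman-Brown: r = 2(0.697) / (1 + 0.697) = 1.39400 / 1.69700 ≈ 0.82145
T̂ = r·X + (1 − r)·M = 0.82145×80 + 0.17855×76 ≈ 65.71597 + 13.56983 ≈ 79.28580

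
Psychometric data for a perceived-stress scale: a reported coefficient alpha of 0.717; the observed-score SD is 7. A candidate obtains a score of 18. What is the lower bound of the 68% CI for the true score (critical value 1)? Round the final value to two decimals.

The standard error of measurement is 7.00000×√(1 − 0.71700) ≈ 7.00000×0.53198 ≈ 3.72384.
Half-width = 1×3.72384 ≈ 3.72384
Lower limit = 18 − 3.72384 ≈ 14.27616

14.28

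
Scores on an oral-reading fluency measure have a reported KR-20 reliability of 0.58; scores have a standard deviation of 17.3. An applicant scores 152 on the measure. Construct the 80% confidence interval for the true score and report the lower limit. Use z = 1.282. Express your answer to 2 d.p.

SEM = 17.3000×√(1 − 0.5800) ≈ 11.2117
Margin = 1.282 × 11.2117 ≈ 14.3734
Lower bound: 152 − 14.3734 = 137.6266

137.63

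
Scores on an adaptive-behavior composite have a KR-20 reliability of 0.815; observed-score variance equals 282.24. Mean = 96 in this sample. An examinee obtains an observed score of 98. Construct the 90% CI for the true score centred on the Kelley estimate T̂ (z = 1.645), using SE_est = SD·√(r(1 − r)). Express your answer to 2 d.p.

σ = 282.24^(1/2) = 16.8000
T̂ = r·X + (1 − r)·M = 0.8150·98 + 0.1850·96 = 79.8700 + 17.7600 ≈ 97.6300
SE_est = 16.8000·√[r(1 − r)] ≈ 6.5234
CI = 97.6300 ± 1.645 · 6.5234 → [86.8990, 108.3610]

[86.90, 108.36]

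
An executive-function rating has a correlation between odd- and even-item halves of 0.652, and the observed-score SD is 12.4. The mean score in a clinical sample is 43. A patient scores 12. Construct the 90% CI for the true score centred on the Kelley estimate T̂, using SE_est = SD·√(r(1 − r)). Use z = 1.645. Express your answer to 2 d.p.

r_full = 2·0.652 / (1 + 0.652) ≃ 0.789
T̂ = 0.789(12) + 0.211(43) ≃ 18.530
SE_est = 12.400×√(0.789×0.211) ≃ 5.056
CI = 18.530 ± 1.645 × 5.056 → [10.213, 26.848]

[10.21, 26.85]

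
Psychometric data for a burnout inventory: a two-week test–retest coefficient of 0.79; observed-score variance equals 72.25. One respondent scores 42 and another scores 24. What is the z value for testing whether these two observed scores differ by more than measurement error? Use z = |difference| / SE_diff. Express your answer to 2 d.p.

SD = √72.25 = 8.500
SEM = 8.500 · √(1 − 0.790) = 8.500 · √0.210 ≈ 8.500 · 0.458 ≈ 3.895
SE_diff = SEM · √2 ≈ 3.895 · 1.414 ≈ 5.509
z = 18 / 5.509 ≈ 3.268

3.27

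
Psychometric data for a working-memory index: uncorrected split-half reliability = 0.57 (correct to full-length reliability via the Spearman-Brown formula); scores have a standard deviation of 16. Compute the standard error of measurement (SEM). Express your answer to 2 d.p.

8.37

Full-length reliability (Spearman-Brown) = 2(0.57)/(1+0.57) ≈ 0.72611
SEM = 16.00000 × √(1 − 0.72611) = 16.00000 × √0.27389 ≈ 16.00000 × 0.52334 ≈ 8.37345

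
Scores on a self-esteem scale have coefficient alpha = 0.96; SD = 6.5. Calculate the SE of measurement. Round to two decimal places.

1.30

SEM = 6.500 × √(1 − 0.960) = 6.500 × √0.040 ≈ 6.500 × 0.200 ≈ 1.300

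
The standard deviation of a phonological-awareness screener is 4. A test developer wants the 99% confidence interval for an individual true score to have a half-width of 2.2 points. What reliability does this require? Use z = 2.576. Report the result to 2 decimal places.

0.95

SEM needed = half-width / z = 2.2/2.576 ≈ 0.854
Required reliability = 1 − (SEM/SD)² = 1 − 0.046 ≈ 0.954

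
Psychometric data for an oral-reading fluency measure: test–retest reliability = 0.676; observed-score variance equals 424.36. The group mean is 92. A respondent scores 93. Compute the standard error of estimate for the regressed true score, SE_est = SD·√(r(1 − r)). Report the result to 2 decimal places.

σ = 424.36^(1/2) = 20.6000
SE_est = 20.6000×√(0.6760×0.3240) ≈ 9.6408

9.64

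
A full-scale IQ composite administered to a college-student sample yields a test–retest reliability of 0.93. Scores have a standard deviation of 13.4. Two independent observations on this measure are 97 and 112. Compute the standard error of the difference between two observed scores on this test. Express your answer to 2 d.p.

5.01

SEM = 13.4000×√(1 − 0.9300) ≈ 3.5453
SE_diff = SEM × √2 ≈ 3.5453 × 1.4142 ≈ 5.0138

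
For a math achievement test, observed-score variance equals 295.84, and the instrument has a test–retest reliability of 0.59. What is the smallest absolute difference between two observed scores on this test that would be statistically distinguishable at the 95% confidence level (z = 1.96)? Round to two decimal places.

SD = √295.84 ≃ 17.2000
SEM = 17.2000 * √(1 − 0.5900) = 17.2000 * √0.4100 ≃ 17.2000 * 0.6403 ≃ 11.0134
Standard error of the difference = 11.0134·√2 ≃ 15.5753
Minimum reliable difference = 1.96 * SE_diff ≃ 1.96 * 15.5753 ≃ 30.5275

30.53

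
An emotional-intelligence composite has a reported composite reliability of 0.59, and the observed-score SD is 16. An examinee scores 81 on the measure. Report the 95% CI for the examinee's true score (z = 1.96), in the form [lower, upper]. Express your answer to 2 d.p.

The standard error of measurement is 16.0000·√(1 − 0.5900) ≈ 16.0000·0.6403 ≈ 10.2450.
Half-width = 1.96·10.2450 ≈ 20.0802
CI = 81 ± 20.0802 → [60.9198, 101.0802]

[60.92, 101.08]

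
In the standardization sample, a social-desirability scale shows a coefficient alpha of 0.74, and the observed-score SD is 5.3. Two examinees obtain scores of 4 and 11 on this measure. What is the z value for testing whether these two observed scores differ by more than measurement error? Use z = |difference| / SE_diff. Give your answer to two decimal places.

1.83

SEM = 5.300 × √(1 − 0.740) = 5.300 × √0.260 ≃ 5.300 × 0.510 ≃ 2.702
SE_diff = SEM × √2 ≃ 2.702 × 1.414 ≃ 3.822
z = 7 / 3.822 ≃ 1.832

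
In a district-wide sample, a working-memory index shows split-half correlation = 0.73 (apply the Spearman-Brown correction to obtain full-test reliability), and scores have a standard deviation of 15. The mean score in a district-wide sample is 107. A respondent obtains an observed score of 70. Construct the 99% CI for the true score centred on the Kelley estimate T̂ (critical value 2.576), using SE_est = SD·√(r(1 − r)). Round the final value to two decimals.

Spearman-Brown: r = 2(0.73) / (1 + 0.73) = 1.46000 / 1.73000 ≈ 0.84393
Estimated true score = 0.84393·70 + (1 − 0.84393)·107 ≈ 75.77457
SE_est = SD · √(r(1 − r)) = 15.00000 · √0.13171 ≈ 15.00000 · 0.36292 ≈ 5.44382
99% CI: 75.77457 ± 14.02327 ≈ (61.75130, 89.79784)

[61.75, 89.80]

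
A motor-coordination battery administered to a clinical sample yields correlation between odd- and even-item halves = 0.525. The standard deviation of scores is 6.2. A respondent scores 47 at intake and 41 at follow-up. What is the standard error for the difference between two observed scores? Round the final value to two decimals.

4.89

Spearman-Brown: r = 2(0.525) / (1 + 0.525) = 1.050 / 1.525 ≈ 0.689
SEM = 6.200·√(1 − 0.689) ≈ 3.460
SE_diff = SEM · √2 ≈ 3.460 · 1.414 ≈ 4.893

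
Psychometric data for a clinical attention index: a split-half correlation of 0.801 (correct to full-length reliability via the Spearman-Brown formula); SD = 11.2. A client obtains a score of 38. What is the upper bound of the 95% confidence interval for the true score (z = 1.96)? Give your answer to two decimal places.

45.30

Spearman-Brown: r = 2(0.801) / (1 + 0.801) = 1.6020 / 1.8010 ≈ 0.8895
SEM = 11.2000 · √(1 − 0.8895) = 11.2000 · √0.1105 ≈ 11.2000 · 0.3324 ≈ 3.7230
Margin = 1.96 · 3.7230 ≈ 7.2970
Upper limit = 38 + 7.2970 ≈ 45.2970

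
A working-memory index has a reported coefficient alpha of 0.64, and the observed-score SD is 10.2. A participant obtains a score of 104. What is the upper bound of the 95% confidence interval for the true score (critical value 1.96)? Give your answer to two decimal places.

SEM = 10.200 · √(1 − 0.640) = 10.200 · √0.360 ≃ 10.200 · 0.600 ≃ 6.120
1.96 · SEM ≃ 11.995
Upper bound: 104 + 11.995 = 115.995

116.00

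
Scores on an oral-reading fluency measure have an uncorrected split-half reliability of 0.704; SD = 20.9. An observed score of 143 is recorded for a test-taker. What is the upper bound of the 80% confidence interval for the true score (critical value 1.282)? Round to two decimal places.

Full-length reliability (Spearman-Brown) = 2(0.704)/(1+0.704) ≃ 0.82629
SEM = 20.90000 × √(1 − 0.82629) = 20.90000 × √0.17371 ≃ 20.90000 × 0.41678 ≃ 8.71079
Half-width = 1.282×8.71079 ≃ 11.16723
Upper bound: 143 + 11.16723 = 154.16723

154.17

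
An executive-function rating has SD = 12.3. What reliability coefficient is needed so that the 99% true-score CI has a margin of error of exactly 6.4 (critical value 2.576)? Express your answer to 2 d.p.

Required SEM = 6.4 / 2.576 ≃ 2.48447
r = 1 − (2.48447/12.3)² ≃ 1 − 0.04080 ≃ 0.95920

0.96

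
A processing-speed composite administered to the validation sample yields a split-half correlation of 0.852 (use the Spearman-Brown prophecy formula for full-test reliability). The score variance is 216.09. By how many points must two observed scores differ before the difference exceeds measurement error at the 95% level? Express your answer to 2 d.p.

SD = √216.09 = 14.7000
r_full = 2·0.852 / (1 + 0.852) ≃ 0.9201
SEM = 14.7000*√(1 − 0.9201) ≃ 4.1555
SE_diff = √2 * SEM ≃ 5.8768
Smallest detectable difference = 1.96*5.8768 ≃ 11.5186

11.52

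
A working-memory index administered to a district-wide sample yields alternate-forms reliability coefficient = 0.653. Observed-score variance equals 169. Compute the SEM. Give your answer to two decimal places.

7.66

SD = √169 = 13.000
SEM = 13.000 * √(1 − 0.653) = 13.000 * √0.347 ≈ 13.000 * 0.589 ≈ 7.658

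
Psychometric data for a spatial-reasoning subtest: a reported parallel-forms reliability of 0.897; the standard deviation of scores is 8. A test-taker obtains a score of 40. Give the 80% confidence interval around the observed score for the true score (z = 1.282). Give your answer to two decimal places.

[36.71, 43.29]

The standard error of measurement is 8.0000·√(1 − 0.8970) ≈ 8.0000·0.3209 ≈ 2.5675.
1.282 · SEM ≈ 3.2915
CI = 40 ± 3.2915 → [36.7085, 43.2915]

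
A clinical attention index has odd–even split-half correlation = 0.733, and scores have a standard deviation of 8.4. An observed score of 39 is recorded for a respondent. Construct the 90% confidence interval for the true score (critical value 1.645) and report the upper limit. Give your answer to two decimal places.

r_full = 2·0.733 / (1 + 0.733) ≃ 0.84593
SEM = 8.40000 * √(1 − 0.84593) = 8.40000 * √0.15407 ≃ 8.40000 * 0.39252 ≃ 3.29713
Half-width = 1.645*3.29713 ≃ 5.42377
Upper limit = 39 + 5.42377 ≃ 44.42377

44.42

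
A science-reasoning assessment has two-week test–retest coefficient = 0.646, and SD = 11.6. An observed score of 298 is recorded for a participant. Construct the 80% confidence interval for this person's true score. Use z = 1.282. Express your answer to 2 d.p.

[289.15, 306.85]

SEM = 11.6000*√(1 − 0.6460) ≈ 6.9018
1.282 * SEM ≈ 8.8481
80% CI: 298 ± 8.8481 = [289.1519, 306.8481]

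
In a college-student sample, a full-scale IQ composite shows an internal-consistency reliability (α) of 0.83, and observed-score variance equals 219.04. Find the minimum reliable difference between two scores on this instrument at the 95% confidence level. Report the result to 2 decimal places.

SD = √219.04 ≃ 14.8000
SEM = 14.8000·√(1 − 0.8300) ≃ 6.1022
SE_diff = SEM · √2 ≃ 6.1022 · 1.4142 ≃ 8.6298
Smallest detectable difference = 1.96·8.6298 ≃ 16.9144

16.91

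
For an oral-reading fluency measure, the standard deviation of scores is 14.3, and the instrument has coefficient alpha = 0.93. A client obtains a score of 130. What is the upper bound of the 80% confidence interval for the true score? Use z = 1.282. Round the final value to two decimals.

134.85

SEM = 14.300 * √(1 − 0.930) = 14.300 * √0.070 ≈ 14.300 * 0.265 ≈ 3.783
1.282 * SEM ≈ 4.850
Upper limit = 130 + 4.850 ≈ 134.850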